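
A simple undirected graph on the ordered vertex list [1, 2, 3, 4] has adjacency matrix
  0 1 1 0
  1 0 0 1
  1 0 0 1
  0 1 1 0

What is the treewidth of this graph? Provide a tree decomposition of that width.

Every bag has size at most 3, so the width is 3 − 1 = 2 and tw(G) ≤ 2. For the lower bound, G contains the cycle 4–3–1–2–4, so G is not a forest; only forests have treewidth ≤ 1, hence tw(G) ≥ 2. Hence tw(G) = 2 exactly.

Treewidth 2.
One optimal decomposition is:
Bags: B1 = {1, 3, 4}  B2 = {1, 2, 4}
Tree: B1–B2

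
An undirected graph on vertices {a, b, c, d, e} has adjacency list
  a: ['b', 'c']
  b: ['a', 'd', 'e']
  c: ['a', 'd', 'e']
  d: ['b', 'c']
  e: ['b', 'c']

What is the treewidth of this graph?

A width-2 tree decomposition is:
Bags: B1 = {b, c, e}  B2 = {b, c, d}  B3 = {a, b, c}
Tree: B1–B2, B2–B3
Each bag holds 3 vertices, so the decomposition has width 2, which upper-bounds the treewidth. The edges b–e–c–d–b form a cycle, so G is not a tree and its treewidth is at least 2. Combining the bounds, tw(G) = 2.

2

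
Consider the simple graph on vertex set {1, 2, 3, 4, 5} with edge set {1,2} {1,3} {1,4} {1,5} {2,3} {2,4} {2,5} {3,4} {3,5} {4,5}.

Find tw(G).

A width-4 tree decomposition is:
Bags: B1 = {1, 2, 3, 4, 5}
Tree: (single bag)
A single bag containing all 5 vertices is trivially a valid decomposition of width 4. For the lower bound, the 5 vertices {1, 2, 3, 4, 5} are pairwise adjacent, and any tree decomposition puts a clique entirely inside one bag — forcing width ≥ 4. Therefore the treewidth is 4.

4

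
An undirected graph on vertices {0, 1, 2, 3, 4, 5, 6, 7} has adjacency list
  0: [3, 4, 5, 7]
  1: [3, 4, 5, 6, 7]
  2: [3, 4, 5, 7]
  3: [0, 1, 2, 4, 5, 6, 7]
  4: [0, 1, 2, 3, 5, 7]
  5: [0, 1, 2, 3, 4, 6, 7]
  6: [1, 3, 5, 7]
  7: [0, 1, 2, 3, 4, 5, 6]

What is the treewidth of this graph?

4

A width-4 tree decomposition is:
Bags: B1 = {1, 3, 5, 6, 7}  B2 = {1, 3, 4, 5, 7}  B3 = {2, 3, 4, 5, 7}  B4 = {0, 3, 4, 5, 7}
Tree: B1–B2, B2–B3, B3–B4
Each bag holds 5 vertices, so the decomposition has width 4, which upper-bounds the treewidth. On the other hand G contains the 5-clique {0, 3, 4, 5, 7}. A clique must lie in a single bag of any decomposition, so no decomposition can have width below 4. The upper and lower bounds meet at 4, so that is the treewidth.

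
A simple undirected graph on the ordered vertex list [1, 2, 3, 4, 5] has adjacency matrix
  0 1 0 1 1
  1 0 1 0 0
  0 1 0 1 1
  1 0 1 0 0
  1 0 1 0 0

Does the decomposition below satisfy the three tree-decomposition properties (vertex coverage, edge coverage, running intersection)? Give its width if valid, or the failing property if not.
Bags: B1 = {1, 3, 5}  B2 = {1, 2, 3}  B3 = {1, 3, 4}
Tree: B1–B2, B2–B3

Vertex coverage: the bags together contain {1, 2, 3, 4, 5}, the full vertex set. Edge coverage: each edge of G has both endpoints in at least one bag. Running intersection: for every vertex, the bags containing it form a connected subtree. All three properties hold, so this is a valid tree decomposition of width max|bag| − 1 = 2, and hence tw(G) ≤ 2.

Yes; width 2.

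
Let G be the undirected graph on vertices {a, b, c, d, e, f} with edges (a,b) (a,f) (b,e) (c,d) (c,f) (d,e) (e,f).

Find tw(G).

2

A width-2 tree decomposition is:
Bags: B1 = {a, b, f}  B2 = {b, e, f}  B3 = {c, e, f}  B4 = {c, d, e}
Tree: B1–B2, B2–B3, B3–B4
Every bag has size at most 3, so the width is 3 − 1 = 2 and tw(G) ≤ 2. The edges a–b–e–f–a form a cycle, so G is not a tree and its treewidth is at least 2. Therefore the treewidth is 2.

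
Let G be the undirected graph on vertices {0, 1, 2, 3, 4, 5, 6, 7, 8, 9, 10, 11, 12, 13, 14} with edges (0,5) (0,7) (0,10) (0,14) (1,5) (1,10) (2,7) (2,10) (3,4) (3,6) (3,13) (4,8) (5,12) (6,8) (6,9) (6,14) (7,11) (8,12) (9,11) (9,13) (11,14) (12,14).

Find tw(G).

3

A width-3 tree decomposition is:
Bags: B1 = {1, 2, 5, 10}  B2 = {0, 2, 5, 10}  B3 = {0, 2, 5, 7}  B4 = {0, 5, 7, 12}  B5 = {0, 7, 12, 14}  B6 = {7, 11, 12, 14}  B7 = {8, 11, 12, 14}  B8 = {6, 8, 11, 14}  B9 = {6, 8, 9, 11}  B10 = {4, 6, 8, 9}  B11 = {3, 4, 6, 9}  B12 = {3, 4, 9, 13}
Tree: B1–B2, B2–B3, B3–B4, B4–B5, B5–B6, B6–B7, B7–B8, B8–B9, B9–B10, B10–B11, B11–B12
Every bag has size at most 4, so the width is 4 − 1 = 3 and tw(G) ≤ 3. For the lower bound: the 4 vertex sets {1,2,10}, {5}, {0}, {7,11,12,14} are disjoint, each induces a connected subgraph, and every pair is joined by at least one edge of G. Contracting each set to a single vertex therefore yields K_{4} as a minor, and since treewidth is minor-monotone, tw(G) ≥ tw(K_{4}) = 3. Hence tw(G) = 3 exactly.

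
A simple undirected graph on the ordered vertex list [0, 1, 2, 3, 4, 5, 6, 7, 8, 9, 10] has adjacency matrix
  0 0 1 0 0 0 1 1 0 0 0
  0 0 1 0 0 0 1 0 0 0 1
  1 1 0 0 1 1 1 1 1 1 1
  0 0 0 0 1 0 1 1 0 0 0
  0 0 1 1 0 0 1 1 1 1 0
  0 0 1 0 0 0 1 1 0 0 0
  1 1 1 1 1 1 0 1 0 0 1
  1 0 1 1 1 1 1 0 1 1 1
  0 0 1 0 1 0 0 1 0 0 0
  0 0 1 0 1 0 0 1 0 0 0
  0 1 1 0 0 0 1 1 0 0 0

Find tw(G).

A width-3 tree decomposition is:
Bags: B1 = {2, 6, 7, 10}  B2 = {2, 5, 6, 7}  B3 = {2, 4, 6, 7}  B4 = {1, 2, 6, 10}  B5 = {3, 4, 6, 7}  B6 = {2, 4, 7, 8}  B7 = {2, 4, 7, 9}  B8 = {0, 2, 6, 7}
Tree: B1–B2, B1–B3, B1–B4, B3–B5, B3–B6, B3–B7, B3–B8
Each bag holds 4 vertices, so the decomposition has width 3, which upper-bounds the treewidth. Conversely, {1, 2, 6, 10} is a clique of size 4, and the vertices of any clique must share a bag in every tree decomposition; so some bag has ≥ 4 vertices and tw(G) ≥ 3. Hence tw(G) = 3 exactly.

3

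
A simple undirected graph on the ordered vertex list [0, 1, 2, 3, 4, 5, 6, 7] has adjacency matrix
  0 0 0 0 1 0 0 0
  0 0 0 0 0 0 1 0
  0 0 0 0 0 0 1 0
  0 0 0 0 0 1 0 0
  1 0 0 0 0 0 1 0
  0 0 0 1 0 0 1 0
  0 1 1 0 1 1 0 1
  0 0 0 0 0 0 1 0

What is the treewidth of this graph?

1

A width-1 tree decomposition is:
Bags: B1 = {6, 7}  B2 = {4, 6}  B3 = {5, 6}  B4 = {0, 4}  B5 = {3, 5}  B6 = {1, 6}  B7 = {2, 6}
Tree: B1–B2, B1–B3, B2–B4, B3–B5, B2–B6, B2–B7
Each bag holds 2 vertices, so the decomposition has width 1, which upper-bounds the treewidth. G has an edge, so its treewidth is at least 1. Therefore the treewidth is 1.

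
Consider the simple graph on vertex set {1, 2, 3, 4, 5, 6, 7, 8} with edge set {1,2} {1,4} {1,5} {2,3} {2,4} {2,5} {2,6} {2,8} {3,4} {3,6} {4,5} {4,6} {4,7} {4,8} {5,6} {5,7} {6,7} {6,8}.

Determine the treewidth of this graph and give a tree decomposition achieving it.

Treewidth 3.
One such decomposition:
Bags: B1 = {2, 4, 5, 6}  B2 = {1, 2, 4, 5}  B3 = {4, 5, 6, 7}  B4 = {2, 3, 4, 6}  B5 = {2, 4, 6, 8}
Tree: B1–B2, B1–B3, B1–B4, B4–B5

The largest bag has 4 vertices, giving width 3; this decomposition certifies tw(G) ≤ 3. Conversely, {1, 2, 4, 5} is a clique of size 4, and the vertices of any clique must share a bag in every tree decomposition; so some bag has ≥ 4 vertices and tw(G) ≥ 3. Hence tw(G) = 3 exactly.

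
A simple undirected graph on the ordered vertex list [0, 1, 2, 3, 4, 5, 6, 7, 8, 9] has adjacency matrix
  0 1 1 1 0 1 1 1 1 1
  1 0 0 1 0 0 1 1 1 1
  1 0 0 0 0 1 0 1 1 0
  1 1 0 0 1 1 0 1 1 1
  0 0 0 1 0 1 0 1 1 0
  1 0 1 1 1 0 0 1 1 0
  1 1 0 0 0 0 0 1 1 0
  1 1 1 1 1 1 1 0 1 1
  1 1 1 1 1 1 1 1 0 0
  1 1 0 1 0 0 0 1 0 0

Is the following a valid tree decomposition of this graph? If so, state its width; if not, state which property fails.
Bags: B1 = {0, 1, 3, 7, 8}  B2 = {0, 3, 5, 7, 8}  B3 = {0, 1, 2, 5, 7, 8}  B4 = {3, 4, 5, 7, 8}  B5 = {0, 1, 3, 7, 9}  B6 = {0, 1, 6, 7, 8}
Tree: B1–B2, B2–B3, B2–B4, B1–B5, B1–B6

No — bags containing vertex 1 are not connected in the tree.

A tree decomposition must satisfy three properties: every vertex lies in some bag; for every edge, both endpoints lie together in some bag; and for every vertex, the bags containing it form a connected subtree. Here bags containing vertex 1 are not connected in the tree, so the decomposition is invalid.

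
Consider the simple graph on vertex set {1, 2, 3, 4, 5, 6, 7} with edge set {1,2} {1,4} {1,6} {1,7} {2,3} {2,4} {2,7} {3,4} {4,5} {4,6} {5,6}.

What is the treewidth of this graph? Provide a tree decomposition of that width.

Treewidth 2.
One such decomposition:
Bags: B1 = {1, 2, 4}  B2 = {1, 4, 6}  B3 = {2, 3, 4}  B4 = {1, 2, 7}  B5 = {4, 5, 6}
Tree: B1–B2, B1–B3, B1–B4, B2–B5

The largest bag has 3 vertices, giving width 2; this decomposition certifies tw(G) ≤ 2. On the other hand G contains the 3-clique {1, 2, 4}. A clique must lie in a single bag of any decomposition, so no decomposition can have width below 2. Hence tw(G) = 2 exactly.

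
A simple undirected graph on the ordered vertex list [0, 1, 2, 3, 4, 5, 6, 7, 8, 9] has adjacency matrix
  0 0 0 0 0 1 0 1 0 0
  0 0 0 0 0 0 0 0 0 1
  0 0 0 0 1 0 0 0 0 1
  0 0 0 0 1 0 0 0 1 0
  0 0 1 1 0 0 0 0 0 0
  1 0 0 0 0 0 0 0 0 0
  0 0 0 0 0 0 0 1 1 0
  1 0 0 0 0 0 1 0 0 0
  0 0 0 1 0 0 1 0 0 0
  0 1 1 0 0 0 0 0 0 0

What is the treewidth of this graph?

1

A width-1 tree decomposition is:
Bags: B1 = {0, 5}  B2 = {0, 7}  B3 = {6, 7}  B4 = {6, 8}  B5 = {3, 8}  B6 = {3, 4}  B7 = {2, 4}  B8 = {2, 9}  B9 = {1, 9}
Tree: B1–B2, B2–B3, B3–B4, B4–B5, B5–B6, B6–B7, B7–B8, B8–B9
The largest bag has 2 vertices, giving width 1; this decomposition certifies tw(G) ≤ 1. Since G has at least one edge (e.g. 5–0), it is not an edgeless graph, so tw(G) ≥ 1. The upper and lower bounds meet at 1, so that is the treewidth.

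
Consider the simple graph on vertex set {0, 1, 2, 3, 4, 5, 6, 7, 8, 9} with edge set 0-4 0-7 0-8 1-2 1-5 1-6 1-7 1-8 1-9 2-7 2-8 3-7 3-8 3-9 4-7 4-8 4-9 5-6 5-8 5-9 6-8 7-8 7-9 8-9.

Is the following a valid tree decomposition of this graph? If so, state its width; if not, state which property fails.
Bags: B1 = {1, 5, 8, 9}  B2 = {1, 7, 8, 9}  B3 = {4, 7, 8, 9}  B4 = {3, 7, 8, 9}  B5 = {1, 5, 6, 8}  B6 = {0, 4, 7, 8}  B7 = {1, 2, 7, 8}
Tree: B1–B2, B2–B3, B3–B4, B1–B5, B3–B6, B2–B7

Every vertex of G appears in some bag (union = {0, 1, 2, 3, 4, 5, 6, 7, 8, 9}); every edge is covered by a bag; and for each vertex v the set of bags containing v is connected in the bag tree. The decomposition is therefore valid. The largest bag has 4 vertices, so the width is 3.

Yes; width 3.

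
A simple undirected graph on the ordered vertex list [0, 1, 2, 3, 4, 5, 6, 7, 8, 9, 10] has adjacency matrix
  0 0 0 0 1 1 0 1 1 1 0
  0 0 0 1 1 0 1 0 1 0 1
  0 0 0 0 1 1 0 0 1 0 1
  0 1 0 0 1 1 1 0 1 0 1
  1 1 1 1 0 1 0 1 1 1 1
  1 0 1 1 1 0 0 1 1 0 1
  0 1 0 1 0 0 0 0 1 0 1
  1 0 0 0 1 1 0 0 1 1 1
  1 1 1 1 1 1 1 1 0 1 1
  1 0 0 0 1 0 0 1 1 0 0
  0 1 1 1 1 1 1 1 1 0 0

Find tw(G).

4

A width-4 tree decomposition is:
Bags: B1 = {0, 4, 5, 7, 8}  B2 = {4, 5, 7, 8, 10}  B3 = {3, 4, 5, 8, 10}  B4 = {0, 4, 7, 8, 9}  B5 = {1, 3, 4, 8, 10}  B6 = {2, 4, 5, 8, 10}  B7 = {1, 3, 6, 8, 10}
Tree: B1–B2, B2–B3, B1–B4, B3–B5, B2–B6, B5–B7
The largest bag has 5 vertices, giving width 4; this decomposition certifies tw(G) ≤ 4. Conversely, {1, 3, 4, 8, 10} is a clique of size 5, and the vertices of any clique must share a bag in every tree decomposition; so some bag has ≥ 5 vertices and tw(G) ≥ 4. Therefore the treewidth is 4.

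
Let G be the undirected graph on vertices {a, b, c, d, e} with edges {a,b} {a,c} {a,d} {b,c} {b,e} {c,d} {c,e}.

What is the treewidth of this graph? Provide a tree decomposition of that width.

Each bag holds 3 vertices, so the decomposition has width 2, which upper-bounds the treewidth. For the lower bound, the 3 vertices {b, c, e} are pairwise adjacent, and any tree decomposition puts a clique entirely inside one bag — forcing width ≥ 2. The upper and lower bounds meet at 2, so that is the treewidth.

Treewidth 2.
One such decomposition:
Bags: B1 = {b, c, e}  B2 = {a, b, c}  B3 = {a, c, d}
Tree: B1–B2, B2–B3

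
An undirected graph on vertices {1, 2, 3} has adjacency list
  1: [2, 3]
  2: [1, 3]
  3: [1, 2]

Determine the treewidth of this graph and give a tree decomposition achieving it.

With just one bag of size 3, the width is 3 − 1 = 2, so tw(G) ≤ 2. For the lower bound, the 3 vertices {1, 2, 3} are pairwise adjacent, and any tree decomposition puts a clique entirely inside one bag — forcing width ≥ 2. Combining the bounds, tw(G) = 2.

Treewidth 2.
One optimal decomposition is:
Bags: B1 = {1, 2, 3}
Tree: (single bag)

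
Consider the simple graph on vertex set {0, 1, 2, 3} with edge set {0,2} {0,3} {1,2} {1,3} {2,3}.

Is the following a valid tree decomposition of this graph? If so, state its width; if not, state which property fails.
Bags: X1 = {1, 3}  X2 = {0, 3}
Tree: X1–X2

A tree decomposition must satisfy three properties: every vertex lies in some bag; for every edge, both endpoints lie together in some bag; and for every vertex, the bags containing it form a connected subtree. Here vertex 2 appears in no bag, so the decomposition is invalid.

No — vertex 2 appears in no bag.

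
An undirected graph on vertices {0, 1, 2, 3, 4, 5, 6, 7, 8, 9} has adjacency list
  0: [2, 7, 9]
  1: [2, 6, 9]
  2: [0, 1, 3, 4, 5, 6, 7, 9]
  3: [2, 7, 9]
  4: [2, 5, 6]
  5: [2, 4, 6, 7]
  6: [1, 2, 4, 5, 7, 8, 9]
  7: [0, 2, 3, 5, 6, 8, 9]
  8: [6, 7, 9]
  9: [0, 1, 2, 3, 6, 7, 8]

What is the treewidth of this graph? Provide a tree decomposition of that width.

The largest bag has 4 vertices, giving width 3; this decomposition certifies tw(G) ≤ 3. Conversely, {6, 7, 8, 9} is a clique of size 4, and the vertices of any clique must share a bag in every tree decomposition; so some bag has ≥ 4 vertices and tw(G) ≥ 3. Hence tw(G) = 3 exactly.

Treewidth 3.
One optimal decomposition is:
Bags: B1 = {2, 6, 7, 9}  B2 = {2, 5, 6, 7}  B3 = {0, 2, 7, 9}  B4 = {1, 2, 6, 9}  B5 = {6, 7, 8, 9}  B6 = {2, 3, 7, 9}  B7 = {2, 4, 5, 6}
Tree: B1–B2, B1–B3, B1–B4, B1–B5, B3–B6, B2–B7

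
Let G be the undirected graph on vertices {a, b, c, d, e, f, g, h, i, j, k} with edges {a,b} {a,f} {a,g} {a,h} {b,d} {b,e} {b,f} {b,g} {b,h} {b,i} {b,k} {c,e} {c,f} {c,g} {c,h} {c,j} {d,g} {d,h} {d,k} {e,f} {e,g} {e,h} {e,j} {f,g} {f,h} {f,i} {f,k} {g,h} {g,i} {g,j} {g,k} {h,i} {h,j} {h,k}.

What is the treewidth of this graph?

A width-4 tree decomposition is:
Bags: B1 = {b, d, g, h, k}  B2 = {b, f, g, h, k}  B3 = {a, b, f, g, h}  B4 = {b, e, f, g, h}  B5 = {c, e, f, g, h}  B6 = {c, e, g, h, j}  B7 = {b, f, g, h, i}
Tree: B1–B2, B2–B3, B3–B4, B4–B5, B5–B6, B4–B7
The largest bag has 5 vertices, giving width 4; this decomposition certifies tw(G) ≤ 4. For the lower bound, the 5 vertices {b, d, g, h, k} are pairwise adjacent, and any tree decomposition puts a clique entirely inside one bag — forcing width ≥ 4. Combining the bounds, tw(G) = 4.

4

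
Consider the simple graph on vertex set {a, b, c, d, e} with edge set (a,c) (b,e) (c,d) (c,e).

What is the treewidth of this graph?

1

A width-1 tree decomposition is:
Bags: B1 = {c, e}  B2 = {c, d}  B3 = {a, c}  B4 = {b, e}
Tree: B1–B2, B2–B3, B1–B4
The largest bag has 2 vertices, giving width 1; this decomposition certifies tw(G) ≤ 1. Any graph with an edge has treewidth ≥ 1, and G has the edge e–c. Therefore the treewidth is 1.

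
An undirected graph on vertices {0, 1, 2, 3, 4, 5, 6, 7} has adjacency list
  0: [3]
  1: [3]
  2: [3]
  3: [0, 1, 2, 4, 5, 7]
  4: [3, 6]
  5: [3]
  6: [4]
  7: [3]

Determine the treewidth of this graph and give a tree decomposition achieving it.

Treewidth 1.
One optimal decomposition is:
Bags: B1 = {2, 3}  B2 = {0, 3}  B3 = {3, 7}  B4 = {3, 5}  B5 = {3, 4}  B6 = {4, 6}  B7 = {1, 3}
Tree: B1–B2, B1–B3, B1–B4, B1–B5, B5–B6, B2–B7

The largest bag has 2 vertices, giving width 1; this decomposition certifies tw(G) ≤ 1. Any graph with an edge has treewidth ≥ 1, and G has the edge 2–3. Hence tw(G) = 1 exactly.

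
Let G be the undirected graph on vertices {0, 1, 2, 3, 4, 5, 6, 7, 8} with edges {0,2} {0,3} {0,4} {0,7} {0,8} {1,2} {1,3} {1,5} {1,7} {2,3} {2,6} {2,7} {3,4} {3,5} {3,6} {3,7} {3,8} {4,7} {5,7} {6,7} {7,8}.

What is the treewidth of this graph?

3

A width-3 tree decomposition is:
Bags: B1 = {1, 2, 3, 7}  B2 = {0, 2, 3, 7}  B3 = {0, 3, 4, 7}  B4 = {2, 3, 6, 7}  B5 = {1, 3, 5, 7}  B6 = {0, 3, 7, 8}
Tree: B1–B2, B2–B3, B1–B4, B1–B5, B2–B6
Every bag has size at most 4, so the width is 4 − 1 = 3 and tw(G) ≤ 3. On the other hand G contains the 4-clique {0, 3, 7, 8}. A clique must lie in a single bag of any decomposition, so no decomposition can have width below 3. Combining the bounds, tw(G) = 3.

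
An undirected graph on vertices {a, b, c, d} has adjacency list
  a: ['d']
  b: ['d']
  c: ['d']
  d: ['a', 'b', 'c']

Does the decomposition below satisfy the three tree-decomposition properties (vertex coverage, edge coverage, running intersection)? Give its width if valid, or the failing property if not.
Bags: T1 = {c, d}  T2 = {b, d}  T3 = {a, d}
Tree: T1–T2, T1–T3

Checking the three conditions: (i) the bags cover all of {a, b, c, d}; (ii) for each edge, some bag contains both endpoints; (iii) the bags containing any fixed vertex form a subtree. All hold, so the decomposition is valid with width 2 − 1 = 1.

Yes; width 1.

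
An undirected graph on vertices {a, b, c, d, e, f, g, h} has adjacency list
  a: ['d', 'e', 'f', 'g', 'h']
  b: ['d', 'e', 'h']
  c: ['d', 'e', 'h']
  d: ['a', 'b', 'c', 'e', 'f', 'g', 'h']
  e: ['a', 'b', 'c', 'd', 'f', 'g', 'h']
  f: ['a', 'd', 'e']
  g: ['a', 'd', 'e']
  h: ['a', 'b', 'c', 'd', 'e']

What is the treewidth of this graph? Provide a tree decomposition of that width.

Treewidth 3.
One optimal decomposition is:
Bags: B1 = {a, d, e, f}  B2 = {a, d, e, h}  B3 = {a, d, e, g}  B4 = {c, d, e, h}  B5 = {b, d, e, h}
Tree: B1–B2, B1–B3, B2–B4, B4–B5

Every bag has size at most 4, so the width is 4 − 1 = 3 and tw(G) ≤ 3. On the other hand G contains the 4-clique {a, d, e, g}. A clique must lie in a single bag of any decomposition, so no decomposition can have width below 3. The upper and lower bounds meet at 3, so that is the treewidth.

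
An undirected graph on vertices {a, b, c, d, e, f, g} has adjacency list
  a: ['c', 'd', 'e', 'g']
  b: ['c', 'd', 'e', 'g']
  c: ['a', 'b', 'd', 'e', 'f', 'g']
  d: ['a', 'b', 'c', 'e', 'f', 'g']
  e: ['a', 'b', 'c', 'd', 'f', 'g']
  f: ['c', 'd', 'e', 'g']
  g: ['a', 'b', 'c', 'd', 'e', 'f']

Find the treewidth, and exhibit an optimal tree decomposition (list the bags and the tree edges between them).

The largest bag has 5 vertices, giving width 4; this decomposition certifies tw(G) ≤ 4. For the lower bound, the 5 vertices {a, c, d, e, g} are pairwise adjacent, and any tree decomposition puts a clique entirely inside one bag — forcing width ≥ 4. Therefore the treewidth is 4.

Treewidth 4.
Bags: B1 = {b, c, d, e, g}  B2 = {c, d, e, f, g}  B3 = {a, c, d, e, g}
Tree: B1–B2, B2–B3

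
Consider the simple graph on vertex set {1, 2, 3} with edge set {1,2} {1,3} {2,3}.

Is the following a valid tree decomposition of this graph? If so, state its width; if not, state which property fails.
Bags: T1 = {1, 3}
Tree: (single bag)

A tree decomposition must satisfy three properties: every vertex lies in some bag; for every edge, both endpoints lie together in some bag; and for every vertex, the bags containing it form a connected subtree. Here vertex 2 appears in no bag, so the decomposition is invalid.

No — vertex 2 appears in no bag.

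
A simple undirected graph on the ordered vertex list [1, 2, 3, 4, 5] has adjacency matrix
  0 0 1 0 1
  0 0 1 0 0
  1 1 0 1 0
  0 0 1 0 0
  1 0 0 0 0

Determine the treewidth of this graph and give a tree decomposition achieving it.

Every bag has size at most 2, so the width is 2 − 1 = 1 and tw(G) ≤ 1. Since G has at least one edge (e.g. 3–4), it is not an edgeless graph, so tw(G) ≥ 1. Therefore the treewidth is 1.

Treewidth 1.
One optimal decomposition is:
Bags: B1 = {3, 4}  B2 = {2, 3}  B3 = {1, 3}  B4 = {1, 5}
Tree: B1–B2, B1–B3, B3–B4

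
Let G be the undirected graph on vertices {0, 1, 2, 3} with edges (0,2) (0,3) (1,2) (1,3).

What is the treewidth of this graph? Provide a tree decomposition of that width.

Treewidth 2.
One optimal decomposition is:
Bags: B1 = {0, 2, 3}  B2 = {1, 2, 3}
Tree: B1–B2

The largest bag has 3 vertices, giving width 2; this decomposition certifies tw(G) ≤ 2. The edges 3–0–2–1–3 form a cycle, so G is not a tree and its treewidth is at least 2. Combining the bounds, tw(G) = 2.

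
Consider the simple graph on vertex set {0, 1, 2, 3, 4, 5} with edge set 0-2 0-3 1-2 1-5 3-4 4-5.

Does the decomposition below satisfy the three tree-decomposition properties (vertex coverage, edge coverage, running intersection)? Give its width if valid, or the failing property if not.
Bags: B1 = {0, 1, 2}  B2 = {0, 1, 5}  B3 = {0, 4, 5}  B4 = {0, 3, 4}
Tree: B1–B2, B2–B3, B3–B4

Yes; width 2.

Vertex coverage: the bags together contain {0, 1, 2, 3, 4, 5}, the full vertex set. Edge coverage: each edge of G has both endpoints in at least one bag. Running intersection: for every vertex, the bags containing it form a connected subtree. All three properties hold, so this is a valid tree decomposition of width max|bag| − 1 = 2, and hence tw(G) ≤ 2.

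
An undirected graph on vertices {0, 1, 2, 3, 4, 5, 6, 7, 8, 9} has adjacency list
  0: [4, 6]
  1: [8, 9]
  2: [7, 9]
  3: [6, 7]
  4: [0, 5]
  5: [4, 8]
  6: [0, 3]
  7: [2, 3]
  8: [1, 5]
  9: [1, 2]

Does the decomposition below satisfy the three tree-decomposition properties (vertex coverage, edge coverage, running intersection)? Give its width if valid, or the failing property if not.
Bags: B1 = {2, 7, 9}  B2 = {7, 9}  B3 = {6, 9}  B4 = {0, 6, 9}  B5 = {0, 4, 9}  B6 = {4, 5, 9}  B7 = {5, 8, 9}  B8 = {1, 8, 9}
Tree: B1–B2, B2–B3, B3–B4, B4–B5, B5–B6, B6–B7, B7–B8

A tree decomposition must satisfy three properties: every vertex lies in some bag; for every edge, both endpoints lie together in some bag; and for every vertex, the bags containing it form a connected subtree. Here vertex 3 appears in no bag, so the decomposition is invalid.

No — vertex 3 appears in no bag.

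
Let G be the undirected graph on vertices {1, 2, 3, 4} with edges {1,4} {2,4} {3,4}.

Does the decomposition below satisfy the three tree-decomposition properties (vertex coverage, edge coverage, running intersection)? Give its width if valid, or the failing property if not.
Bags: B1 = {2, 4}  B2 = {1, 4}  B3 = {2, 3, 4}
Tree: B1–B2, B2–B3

No — bags containing vertex 2 are not connected in the tree.

A tree decomposition must satisfy three properties: every vertex lies in some bag; for every edge, both endpoints lie together in some bag; and for every vertex, the bags containing it form a connected subtree. Here bags containing vertex 2 are not connected in the tree, so the decomposition is invalid.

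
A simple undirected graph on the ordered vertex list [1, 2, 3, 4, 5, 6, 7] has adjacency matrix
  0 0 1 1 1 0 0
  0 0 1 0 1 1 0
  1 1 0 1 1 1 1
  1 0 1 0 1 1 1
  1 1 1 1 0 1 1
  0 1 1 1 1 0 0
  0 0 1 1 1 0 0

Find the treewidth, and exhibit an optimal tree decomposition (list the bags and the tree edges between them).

Every bag has size at most 4, so the width is 4 − 1 = 3 and tw(G) ≤ 3. For the lower bound, the 4 vertices {2, 3, 5, 6} are pairwise adjacent, and any tree decomposition puts a clique entirely inside one bag — forcing width ≥ 3. The upper and lower bounds meet at 3, so that is the treewidth.

Treewidth 3.
One optimal decomposition is:
Bags: B1 = {3, 4, 5, 6}  B2 = {3, 4, 5, 7}  B3 = {1, 3, 4, 5}  B4 = {2, 3, 5, 6}
Tree: B1–B2, B2–B3, B1–B4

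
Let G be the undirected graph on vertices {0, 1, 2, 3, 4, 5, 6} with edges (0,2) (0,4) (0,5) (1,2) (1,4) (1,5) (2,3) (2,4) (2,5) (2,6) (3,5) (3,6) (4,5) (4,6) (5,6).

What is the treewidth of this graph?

3

A width-3 tree decomposition is:
Bags: B1 = {0, 2, 4, 5}  B2 = {1, 2, 4, 5}  B3 = {2, 4, 5, 6}  B4 = {2, 3, 5, 6}
Tree: B1–B2, B2–B3, B3–B4
Every bag has size at most 4, so the width is 4 − 1 = 3 and tw(G) ≤ 3. Conversely, {2, 3, 5, 6} is a clique of size 4, and the vertices of any clique must share a bag in every tree decomposition; so some bag has ≥ 4 vertices and tw(G) ≥ 3. Therefore the treewidth is 3.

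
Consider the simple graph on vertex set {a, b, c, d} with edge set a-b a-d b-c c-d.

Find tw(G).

A width-2 tree decomposition is:
Bags: B1 = {a, b, c}  B2 = {a, c, d}
Tree: B1–B2
Each bag holds 3 vertices, so the decomposition has width 2, which upper-bounds the treewidth. Since a–b–c–d–a is a cycle in G, G is not acyclic. Forests are exactly the graphs of treewidth ≤ 1, so tw(G) ≥ 2. Hence tw(G) = 2 exactly.

2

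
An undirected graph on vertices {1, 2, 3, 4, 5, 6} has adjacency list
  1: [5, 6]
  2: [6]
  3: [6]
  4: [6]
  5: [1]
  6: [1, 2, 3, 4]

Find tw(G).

A width-1 tree decomposition is:
Bags: B1 = {4, 6}  B2 = {1, 6}  B3 = {2, 6}  B4 = {1, 5}  B5 = {3, 6}
Tree: B1–B2, B2–B3, B2–B4, B3–B5
The largest bag has 2 vertices, giving width 1; this decomposition certifies tw(G) ≤ 1. G has an edge, so its treewidth is at least 1. Therefore the treewidth is 1.

1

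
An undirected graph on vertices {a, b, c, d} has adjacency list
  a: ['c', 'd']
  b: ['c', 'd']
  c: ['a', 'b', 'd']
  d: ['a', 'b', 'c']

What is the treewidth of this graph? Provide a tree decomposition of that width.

Treewidth 2.
One such decomposition:
Bags: B1 = {a, c, d}  B2 = {b, c, d}
Tree: B1–B2

Each bag holds 3 vertices, so the decomposition has width 2, which upper-bounds the treewidth. For the lower bound, the 3 vertices {a, c, d} are pairwise adjacent, and any tree decomposition puts a clique entirely inside one bag — forcing width ≥ 2. Hence tw(G) = 2 exactly.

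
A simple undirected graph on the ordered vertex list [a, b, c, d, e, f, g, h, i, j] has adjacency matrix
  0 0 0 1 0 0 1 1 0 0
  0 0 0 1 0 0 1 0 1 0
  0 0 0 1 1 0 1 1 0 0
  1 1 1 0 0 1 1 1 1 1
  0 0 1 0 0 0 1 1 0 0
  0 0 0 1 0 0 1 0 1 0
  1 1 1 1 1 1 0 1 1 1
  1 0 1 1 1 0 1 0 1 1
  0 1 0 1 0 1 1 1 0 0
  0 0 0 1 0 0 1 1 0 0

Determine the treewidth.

3

A width-3 tree decomposition is:
Bags: B1 = {b, d, g, i}  B2 = {d, g, h, i}  B3 = {c, d, g, h}  B4 = {c, e, g, h}  B5 = {d, f, g, i}  B6 = {d, g, h, j}  B7 = {a, d, g, h}
Tree: B1–B2, B2–B3, B3–B4, B2–B5, B2–B6, B6–B7
Each bag holds 4 vertices, so the decomposition has width 3, which upper-bounds the treewidth. On the other hand G contains the 4-clique {d, g, h, j}. A clique must lie in a single bag of any decomposition, so no decomposition can have width below 3. Therefore the treewidth is 3.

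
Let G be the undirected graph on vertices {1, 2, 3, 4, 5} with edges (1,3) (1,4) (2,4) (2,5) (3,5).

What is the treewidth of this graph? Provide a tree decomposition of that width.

Treewidth 2.
One such decomposition:
Bags: B1 = {1, 3, 4}  B2 = {2, 3, 4}  B3 = {2, 3, 5}
Tree: B1–B2, B2–B3

Each bag holds 3 vertices, so the decomposition has width 2, which upper-bounds the treewidth. Since 3–1–4–2–5–3 is a cycle in G, G is not acyclic. Forests are exactly the graphs of treewidth ≤ 1, so tw(G) ≥ 2. The upper and lower bounds meet at 2, so that is the treewidth.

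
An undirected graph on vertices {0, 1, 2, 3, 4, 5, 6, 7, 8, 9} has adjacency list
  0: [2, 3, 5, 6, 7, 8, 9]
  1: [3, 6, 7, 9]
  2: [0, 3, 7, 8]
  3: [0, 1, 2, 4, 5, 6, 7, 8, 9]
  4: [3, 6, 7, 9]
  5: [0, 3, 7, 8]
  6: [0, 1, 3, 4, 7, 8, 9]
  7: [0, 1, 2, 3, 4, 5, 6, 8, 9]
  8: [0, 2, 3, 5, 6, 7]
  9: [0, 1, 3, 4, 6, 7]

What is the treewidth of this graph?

4

A width-4 tree decomposition is:
Bags: B1 = {0, 3, 6, 7, 9}  B2 = {0, 3, 6, 7, 8}  B3 = {0, 2, 3, 7, 8}  B4 = {1, 3, 6, 7, 9}  B5 = {0, 3, 5, 7, 8}  B6 = {3, 4, 6, 7, 9}
Tree: B1–B2, B2–B3, B1–B4, B2–B5, B4–B6
Each bag holds 5 vertices, so the decomposition has width 4, which upper-bounds the treewidth. Conversely, {0, 2, 3, 7, 8} is a clique of size 5, and the vertices of any clique must share a bag in every tree decomposition; so some bag has ≥ 5 vertices and tw(G) ≥ 4. Hence tw(G) = 4 exactly.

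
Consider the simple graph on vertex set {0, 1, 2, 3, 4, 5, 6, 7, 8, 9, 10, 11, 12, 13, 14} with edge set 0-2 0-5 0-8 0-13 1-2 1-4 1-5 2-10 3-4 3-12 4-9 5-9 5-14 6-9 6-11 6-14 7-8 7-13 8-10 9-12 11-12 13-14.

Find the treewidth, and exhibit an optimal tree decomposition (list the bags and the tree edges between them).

Treewidth 3.
One optimal decomposition is:
Bags: B1 = {7, 8, 10, 13}  B2 = {0, 8, 10, 13}  B3 = {0, 2, 10, 13}  B4 = {0, 2, 13, 14}  B5 = {0, 2, 5, 14}  B6 = {1, 2, 5, 14}  B7 = {1, 5, 6, 14}  B8 = {1, 5, 6, 9}  B9 = {1, 4, 6, 9}  B10 = {4, 6, 9, 11}  B11 = {4, 9, 11, 12}  B12 = {3, 4, 11, 12}
Tree: B1–B2, B2–B3, B3–B4, B4–B5, B5–B6, B6–B7, B7–B8, B8–B9, B9–B10, B10–B11, B11–B12

Each bag holds 4 vertices, so the decomposition has width 3, which upper-bounds the treewidth. For the lower bound: the 4 vertex sets {7,8,10}, {13}, {0}, {1,2,5,14} are disjoint, each induces a connected subgraph, and every pair is joined by at least one edge of G. Contracting each set to a single vertex therefore yields K_{4} as a minor, and since treewidth is minor-monotone, tw(G) ≥ tw(K_{4}) = 3. Therefore the treewidth is 3.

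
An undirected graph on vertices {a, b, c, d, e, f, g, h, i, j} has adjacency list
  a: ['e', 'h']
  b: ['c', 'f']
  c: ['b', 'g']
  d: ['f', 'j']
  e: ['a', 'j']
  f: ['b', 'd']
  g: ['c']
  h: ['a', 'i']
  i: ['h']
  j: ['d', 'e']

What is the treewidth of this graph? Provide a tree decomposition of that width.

Treewidth 1.
One optimal decomposition is:
Bags: B1 = {c, g}  B2 = {b, c}  B3 = {b, f}  B4 = {d, f}  B5 = {d, j}  B6 = {e, j}  B7 = {a, e}  B8 = {a, h}  B9 = {h, i}
Tree: B1–B2, B2–B3, B3–B4, B4–B5, B5–B6, B6–B7, B7–B8, B8–B9

The largest bag has 2 vertices, giving width 1; this decomposition certifies tw(G) ≤ 1. Any graph with an edge has treewidth ≥ 1, and G has the edge g–c. The upper and lower bounds meet at 1, so that is the treewidth.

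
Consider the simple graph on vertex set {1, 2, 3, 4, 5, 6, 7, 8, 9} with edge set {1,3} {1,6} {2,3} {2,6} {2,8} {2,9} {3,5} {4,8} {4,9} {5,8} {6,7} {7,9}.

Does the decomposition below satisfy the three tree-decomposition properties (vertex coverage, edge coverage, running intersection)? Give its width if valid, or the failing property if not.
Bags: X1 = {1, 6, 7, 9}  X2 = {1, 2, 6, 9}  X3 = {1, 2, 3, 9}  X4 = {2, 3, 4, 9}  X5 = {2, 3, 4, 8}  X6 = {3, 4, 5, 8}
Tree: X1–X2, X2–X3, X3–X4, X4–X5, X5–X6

Yes; width 3.

Checking the three conditions: (i) the bags cover all of {1, 2, 3, 4, 5, 6, 7, 8, 9}; (ii) for each edge, some bag contains both endpoints; (iii) the bags containing any fixed vertex form a subtree. All hold, so the decomposition is valid with width 4 − 1 = 3.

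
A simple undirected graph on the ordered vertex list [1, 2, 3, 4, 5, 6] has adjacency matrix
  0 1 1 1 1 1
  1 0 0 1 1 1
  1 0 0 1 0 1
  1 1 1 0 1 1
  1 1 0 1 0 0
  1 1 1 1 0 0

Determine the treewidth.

3

A width-3 tree decomposition is:
Bags: B1 = {1, 2, 4, 6}  B2 = {1, 3, 4, 6}  B3 = {1, 2, 4, 5}
Tree: B1–B2, B1–B3
Every bag has size at most 4, so the width is 4 − 1 = 3 and tw(G) ≤ 3. For the lower bound, the 4 vertices {1, 2, 4, 5} are pairwise adjacent, and any tree decomposition puts a clique entirely inside one bag — forcing width ≥ 3. Hence tw(G) = 3 exactly.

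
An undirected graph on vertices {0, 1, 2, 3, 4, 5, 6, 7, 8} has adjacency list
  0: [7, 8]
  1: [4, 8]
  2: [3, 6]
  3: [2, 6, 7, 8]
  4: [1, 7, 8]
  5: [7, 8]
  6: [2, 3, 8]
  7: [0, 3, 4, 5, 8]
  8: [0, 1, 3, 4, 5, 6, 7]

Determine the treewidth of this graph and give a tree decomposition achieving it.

The largest bag has 3 vertices, giving width 2; this decomposition certifies tw(G) ≤ 2. For the lower bound, the 3 vertices {1, 4, 8} are pairwise adjacent, and any tree decomposition puts a clique entirely inside one bag — forcing width ≥ 2. Therefore the treewidth is 2.

Treewidth 2.
One optimal decomposition is:
Bags: B1 = {5, 7, 8}  B2 = {3, 7, 8}  B3 = {3, 6, 8}  B4 = {0, 7, 8}  B5 = {4, 7, 8}  B6 = {2, 3, 6}  B7 = {1, 4, 8}
Tree: B1–B2, B2–B3, B1–B4, B1–B5, B3–B6, B5–B7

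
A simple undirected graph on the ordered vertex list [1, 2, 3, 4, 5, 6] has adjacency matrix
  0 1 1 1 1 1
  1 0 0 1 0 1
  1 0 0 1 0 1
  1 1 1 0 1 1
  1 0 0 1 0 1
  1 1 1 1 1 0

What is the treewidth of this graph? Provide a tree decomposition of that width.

Treewidth 3.
One optimal decomposition is:
Bags: B1 = {1, 3, 4, 6}  B2 = {1, 2, 4, 6}  B3 = {1, 4, 5, 6}
Tree: B1–B2, B2–B3

The largest bag has 4 vertices, giving width 3; this decomposition certifies tw(G) ≤ 3. Conversely, {1, 2, 4, 6} is a clique of size 4, and the vertices of any clique must share a bag in every tree decomposition; so some bag has ≥ 4 vertices and tw(G) ≥ 3. Combining the bounds, tw(G) = 3.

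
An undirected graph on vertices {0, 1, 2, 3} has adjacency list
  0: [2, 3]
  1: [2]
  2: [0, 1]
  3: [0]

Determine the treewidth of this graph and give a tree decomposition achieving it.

Every bag has size at most 2, so the width is 2 − 1 = 1 and tw(G) ≤ 1. G has an edge, so its treewidth is at least 1. The upper and lower bounds meet at 1, so that is the treewidth.

Treewidth 1.
Bags: B1 = {0, 3}  B2 = {0, 2}  B3 = {1, 2}
Tree: B1–B2, B2–B3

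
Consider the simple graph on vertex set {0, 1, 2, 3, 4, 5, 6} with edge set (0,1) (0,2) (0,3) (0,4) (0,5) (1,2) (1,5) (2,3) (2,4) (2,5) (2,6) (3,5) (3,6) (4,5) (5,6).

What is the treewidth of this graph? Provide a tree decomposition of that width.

Treewidth 3.
Bags: B1 = {0, 1, 2, 5}  B2 = {0, 2, 3, 5}  B3 = {2, 3, 5, 6}  B4 = {0, 2, 4, 5}
Tree: B1–B2, B2–B3, B1–B4

Each bag holds 4 vertices, so the decomposition has width 3, which upper-bounds the treewidth. On the other hand G contains the 4-clique {0, 1, 2, 5}. A clique must lie in a single bag of any decomposition, so no decomposition can have width below 3. The upper and lower bounds meet at 3, so that is the treewidth.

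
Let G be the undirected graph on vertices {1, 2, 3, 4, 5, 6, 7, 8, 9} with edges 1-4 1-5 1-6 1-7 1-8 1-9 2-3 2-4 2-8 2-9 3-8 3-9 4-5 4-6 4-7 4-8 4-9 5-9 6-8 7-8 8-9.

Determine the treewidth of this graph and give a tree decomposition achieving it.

Treewidth 3.
One optimal decomposition is:
Bags: B1 = {1, 4, 8, 9}  B2 = {2, 4, 8, 9}  B3 = {2, 3, 8, 9}  B4 = {1, 4, 7, 8}  B5 = {1, 4, 5, 9}  B6 = {1, 4, 6, 8}
Tree: B1–B2, B2–B3, B1–B4, B1–B5, B4–B6

The largest bag has 4 vertices, giving width 3; this decomposition certifies tw(G) ≤ 3. Conversely, {2, 3, 8, 9} is a clique of size 4, and the vertices of any clique must share a bag in every tree decomposition; so some bag has ≥ 4 vertices and tw(G) ≥ 3. Combining the bounds, tw(G) = 3.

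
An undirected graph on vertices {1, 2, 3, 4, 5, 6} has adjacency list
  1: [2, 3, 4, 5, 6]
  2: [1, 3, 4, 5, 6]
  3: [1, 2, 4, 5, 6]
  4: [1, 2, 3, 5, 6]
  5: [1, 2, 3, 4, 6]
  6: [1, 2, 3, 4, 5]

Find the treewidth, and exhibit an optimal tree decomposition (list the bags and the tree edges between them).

Treewidth 5.
Bags: B1 = {1, 2, 3, 4, 5, 6}
Tree: (single bag)

A single bag containing all 6 vertices is trivially a valid decomposition of width 5. On the other hand G contains the 6-clique {1, 2, 3, 4, 5, 6}. A clique must lie in a single bag of any decomposition, so no decomposition can have width below 5. Therefore the treewidth is 5.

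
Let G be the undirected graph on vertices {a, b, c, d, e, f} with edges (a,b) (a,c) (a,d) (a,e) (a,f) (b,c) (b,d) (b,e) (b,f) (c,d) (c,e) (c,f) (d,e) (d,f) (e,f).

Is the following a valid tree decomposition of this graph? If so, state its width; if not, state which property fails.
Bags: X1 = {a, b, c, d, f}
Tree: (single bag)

A tree decomposition must satisfy three properties: every vertex lies in some bag; for every edge, both endpoints lie together in some bag; and for every vertex, the bags containing it form a connected subtree. Here vertex e appears in no bag, so the decomposition is invalid.

No — vertex e appears in no bag.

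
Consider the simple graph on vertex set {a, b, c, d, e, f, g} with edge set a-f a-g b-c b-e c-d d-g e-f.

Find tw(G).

2

A width-2 tree decomposition is:
Bags: B1 = {b, c, d}  B2 = {b, d, e}  B3 = {d, e, f}  B4 = {a, d, f}  B5 = {a, d, g}
Tree: B1–B2, B2–B3, B3–B4, B4–B5
Each bag holds 3 vertices, so the decomposition has width 2, which upper-bounds the treewidth. The edges d–c–b–e–f–a–g–d form a cycle, so G is not a tree and its treewidth is at least 2. Therefore the treewidth is 2.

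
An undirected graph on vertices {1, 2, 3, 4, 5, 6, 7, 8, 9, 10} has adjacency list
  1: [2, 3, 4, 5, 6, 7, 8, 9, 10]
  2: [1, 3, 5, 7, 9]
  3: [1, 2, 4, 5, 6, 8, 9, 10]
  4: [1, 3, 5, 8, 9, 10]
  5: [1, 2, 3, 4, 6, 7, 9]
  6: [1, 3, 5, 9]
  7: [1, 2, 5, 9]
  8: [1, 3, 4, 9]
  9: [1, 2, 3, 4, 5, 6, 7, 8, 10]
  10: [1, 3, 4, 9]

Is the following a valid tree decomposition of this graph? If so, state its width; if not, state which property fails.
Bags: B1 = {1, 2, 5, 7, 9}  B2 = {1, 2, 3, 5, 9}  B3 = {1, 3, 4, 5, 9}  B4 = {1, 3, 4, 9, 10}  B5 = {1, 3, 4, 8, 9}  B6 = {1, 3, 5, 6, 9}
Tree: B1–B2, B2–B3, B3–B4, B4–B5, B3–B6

Yes; width 4.

Checking the three conditions: (i) the bags cover all of {1, 2, 3, 4, 5, 6, 7, 8, 9, 10}; (ii) for each edge, some bag contains both endpoints; (iii) the bags containing any fixed vertex form a subtree. All hold, so the decomposition is valid with width 5 − 1 = 4.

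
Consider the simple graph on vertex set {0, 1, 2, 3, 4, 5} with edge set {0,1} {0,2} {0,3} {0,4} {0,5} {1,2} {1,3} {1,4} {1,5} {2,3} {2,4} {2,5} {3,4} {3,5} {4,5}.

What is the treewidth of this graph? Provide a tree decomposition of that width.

With just one bag of size 6, the width is 6 − 1 = 5, so tw(G) ≤ 5. On the other hand G contains the 6-clique {0, 1, 2, 3, 4, 5}. A clique must lie in a single bag of any decomposition, so no decomposition can have width below 5. Combining the bounds, tw(G) = 5.

Treewidth 5.
Bags: B1 = {0, 1, 2, 3, 4, 5}
Tree: (single bag)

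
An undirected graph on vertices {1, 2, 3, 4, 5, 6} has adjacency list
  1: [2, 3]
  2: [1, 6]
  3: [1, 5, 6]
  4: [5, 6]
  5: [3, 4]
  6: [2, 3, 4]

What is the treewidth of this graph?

2

A width-2 tree decomposition is:
Bags: B1 = {4, 5, 6}  B2 = {3, 5, 6}  B3 = {2, 3, 6}  B4 = {1, 2, 3}
Tree: B1–B2, B2–B3, B3–B4
The largest bag has 3 vertices, giving width 2; this decomposition certifies tw(G) ≤ 2. Since 4–5–3–6–4 is a cycle in G, G is not acyclic. Forests are exactly the graphs of treewidth ≤ 1, so tw(G) ≥ 2. Combining the bounds, tw(G) = 2.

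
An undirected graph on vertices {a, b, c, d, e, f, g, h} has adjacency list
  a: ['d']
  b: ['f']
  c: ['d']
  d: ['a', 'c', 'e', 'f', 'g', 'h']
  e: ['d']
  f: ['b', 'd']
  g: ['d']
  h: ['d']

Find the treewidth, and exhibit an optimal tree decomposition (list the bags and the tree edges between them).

Each bag holds 2 vertices, so the decomposition has width 1, which upper-bounds the treewidth. Any graph with an edge has treewidth ≥ 1, and G has the edge g–d. Hence tw(G) = 1 exactly.

Treewidth 1.
Bags: B1 = {d, g}  B2 = {a, d}  B3 = {d, f}  B4 = {b, f}  B5 = {d, e}  B6 = {d, h}  B7 = {c, d}
Tree: B1–B2, B1–B3, B3–B4, B1–B5, B3–B6, B1–B7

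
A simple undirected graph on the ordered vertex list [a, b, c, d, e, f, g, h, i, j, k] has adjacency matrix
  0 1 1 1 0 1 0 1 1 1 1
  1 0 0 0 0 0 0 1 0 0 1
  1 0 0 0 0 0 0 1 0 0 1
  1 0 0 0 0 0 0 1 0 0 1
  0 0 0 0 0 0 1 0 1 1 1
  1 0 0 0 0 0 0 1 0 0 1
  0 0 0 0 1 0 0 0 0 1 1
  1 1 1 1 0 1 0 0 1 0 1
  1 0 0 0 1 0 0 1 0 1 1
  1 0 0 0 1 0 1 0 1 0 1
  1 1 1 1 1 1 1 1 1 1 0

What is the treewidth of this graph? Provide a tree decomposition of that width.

The largest bag has 4 vertices, giving width 3; this decomposition certifies tw(G) ≤ 3. On the other hand G contains the 4-clique {e, g, j, k}. A clique must lie in a single bag of any decomposition, so no decomposition can have width below 3. Combining the bounds, tw(G) = 3.

Treewidth 3.
Bags: B1 = {a, b, h, k}  B2 = {a, h, i, k}  B3 = {a, c, h, k}  B4 = {a, i, j, k}  B5 = {a, f, h, k}  B6 = {e, i, j, k}  B7 = {a, d, h, k}  B8 = {e, g, j, k}
Tree: B1–B2, B1–B3, B2–B4, B1–B5, B4–B6, B1–B7, B6–B8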